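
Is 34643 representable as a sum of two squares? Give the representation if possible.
Not possible

Factorization: 34643 = 7^3 × 101
By Fermat: n is sum of two squares iff every prime p ≡ 3 (mod 4) appears to even power.
Prime(s) ≡ 3 (mod 4) with odd exponent: [(7, 3)]
Therefore 34643 cannot be expressed as a² + b².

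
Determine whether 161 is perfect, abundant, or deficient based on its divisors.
deficient

Proper divisors of 161: sum = 1 + 7 + 23 = 31
Since 31 < 161, 161 is deficient.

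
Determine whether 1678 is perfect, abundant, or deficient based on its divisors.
deficient

Proper divisors of 1678: sum = 1 + 2 + 839 = 842
Since 842 < 1678, 1678 is deficient.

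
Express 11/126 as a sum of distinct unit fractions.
1/12 + 1/252

Greedy algorithm:
11/126: ceiling(126/11) = 12, use 1/12
1/252: ceiling(252/1) = 252, use 1/252
Result: 11/126 = 1/12 + 1/252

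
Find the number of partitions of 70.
4087968

p(n) counts ways to write n as a sum of positive integers (order ignored).
Euler's pentagonal recurrence: p(k) = p(k-1) + p(k-2) - p(k-5) - p(k-7) + p(k-12) + p(k-15) - ... (offsets j(3j∓1)/2, signs ++--, p(0)=1, p(<0)=0).
DP table for k = 0..69: p(0)=1, p(1)=1, p(2)=2, p(3)=3, p(4)=5, p(5)=7, p(6)=11, p(7)=15, p(8)=22, p(9)=30, p(10)=42, p(11)=56, p(12)=77, p(13)=101, p(14)=135, p(15)=176, p(16)=231, p(17)=297, p(18)=385, p(19)=490, p(20)=627, p(21)=792, p(22)=1002, p(23)=1255, p(24)=1575, p(25)=1958, p(26)=2436, p(27)=3010, p(28)=3718, p(29)=4565, p(30)=5604, p(31)=6842, p(32)=8349, p(33)=10143, p(34)=12310, p(35)=14883, p(36)=17977, p(37)=21637, p(38)=26015, p(39)=31185, p(40)=37338, p(41)=44583, p(42)=53174, p(43)=63261, p(44)=75175, p(45)=89134, p(46)=105558, p(47)=124754, p(48)=147273, p(49)=173525, p(50)=204226, p(51)=239943, p(52)=281589, p(53)=329931, p(54)=386155, p(55)=451276, p(56)=526823, p(57)=614154, p(58)=715220, p(59)=831820, p(60)=966467, p(61)=1121505, p(62)=1300156, p(63)=1505499, p(64)=1741630, p(65)=2012558, p(66)=2323520, p(67)=2679689, p(68)=3087735, p(69)=3554345.
Final step: p(70) = p(69) + p(68) - p(65) - p(63) + p(58) + p(55) - p(48) - p(44) + p(35) + p(30) - p(19) - p(13) + p(0)
= 3554345 + 3087735 - 2012558 - 1505499 + 715220 + 451276 - 147273 - 75175 + 14883 + 5604 - 490 - 101 + 1
= 4087968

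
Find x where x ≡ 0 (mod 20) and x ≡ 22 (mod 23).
160

Using Chinese Remainder Theorem:
M = 20 × 23 = 460
M1 = 23, M2 = 20
y1 = 23^(-1) mod 20 = 7
y2 = 20^(-1) mod 23 = 15
x = (0×23×7 + 22×20×15) mod 460 = 160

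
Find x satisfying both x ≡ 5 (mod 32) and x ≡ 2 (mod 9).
101

Using Chinese Remainder Theorem:
M = 32 × 9 = 288
M1 = 9, M2 = 32
y1 = 9^(-1) mod 32 = 25
y2 = 32^(-1) mod 9 = 2
x = (5×9×25 + 2×32×2) mod 288 = 101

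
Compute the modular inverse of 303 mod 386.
93

gcd(303, 386) = 1, so the inverse exists.
Extended Euclidean algorithm on (386, 303):
386 = 1 × 303 + 83  ⟹  83 = (1)·386 + (-1)·303
303 = 3 × 83 + 54  ⟹  54 = (-3)·386 + (4)·303
83 = 1 × 54 + 29  ⟹  29 = (4)·386 + (-5)·303
54 = 1 × 29 + 25  ⟹  25 = (-7)·386 + (9)·303
29 = 1 × 25 + 4  ⟹  4 = (11)·386 + (-14)·303
25 = 6 × 4 + 1  ⟹  1 = (-73)·386 + (93)·303
So (93)·303 ≡ 1 (mod 386), i.e. 303^(-1) ≡ 93 (mod 386).
Check: 303 × 93 = 28179 ≡ 1 (mod 386)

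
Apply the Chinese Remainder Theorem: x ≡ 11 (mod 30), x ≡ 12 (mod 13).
311

Using Chinese Remainder Theorem:
M = 30 × 13 = 390
M1 = 13, M2 = 30
y1 = 13^(-1) mod 30 = 7
y2 = 30^(-1) mod 13 = 10
x = (11×13×7 + 12×30×10) mod 390 = 311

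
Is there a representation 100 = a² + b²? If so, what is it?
0² + 10² (a=0, b=10)

Factorization: 100 = 2^2 × 5^2
By Fermat: n is sum of two squares iff every prime p ≡ 3 (mod 4) appears to even power.
All primes ≡ 3 (mod 4) appear to even power.
Search a = 0, 1, 2, … for 100 - a² a perfect square: first hit at a = 0: 100 - 0 = 100 = 10².
100 = 0² + 10² = 0 + 100 ✓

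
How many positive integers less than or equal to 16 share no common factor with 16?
8

16 = 2^4
φ(n) = n × ∏(1 - 1/p) for each prime p dividing n
φ(16) = 16 × (1 - 1/2) = 8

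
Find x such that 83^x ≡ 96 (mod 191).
6

Baby-step giant-step with step n = ⌈√191⌉ = 14.
Baby steps 83^j mod 191 (j:value) for j=0..13: 0:1, 1:83, 2:13, 3:124, 4:169, 5:84, 6:96, 7:137, 8:102, 9:62, 10:180, 11:42, 12:48, 13:164.
h = 96 is already in the table at j=6, so x = 6.
Check: 83^6 ≡ 96 (mod 191).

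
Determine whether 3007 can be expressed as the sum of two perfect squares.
Not possible

Factorization: 3007 = 31 × 97
By Fermat: n is sum of two squares iff every prime p ≡ 3 (mod 4) appears to even power.
Prime(s) ≡ 3 (mod 4) with odd exponent: [(31, 1)]
Therefore 3007 cannot be expressed as a² + b².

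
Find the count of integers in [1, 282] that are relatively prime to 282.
92

282 = 2 × 3 × 47
φ(n) = n × ∏(1 - 1/p) for each prime p dividing n
φ(282) = 282 × (1 - 1/2) × (1 - 1/3) × (1 - 1/47) = 92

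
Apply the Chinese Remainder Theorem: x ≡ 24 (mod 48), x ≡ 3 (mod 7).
24

Using Chinese Remainder Theorem:
M = 48 × 7 = 336
M1 = 7, M2 = 48
y1 = 7^(-1) mod 48 = 7
y2 = 48^(-1) mod 7 = 6
x = (24×7×7 + 3×48×6) mod 336 = 24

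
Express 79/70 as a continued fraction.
[1; 7, 1, 3, 2]

Euclidean algorithm steps:
79 = 1 × 70 + 9
70 = 7 × 9 + 7
9 = 1 × 7 + 2
7 = 3 × 2 + 1
2 = 2 × 1 + 0
Continued fraction: [1; 7, 1, 3, 2]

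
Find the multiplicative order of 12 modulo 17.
16

17 is prime, so ord(12) divides φ(17) = 16.
Divisors of 16: 1, 2, 4, 8, 16.
Repeated squaring: 12^1 ≡ 12, 12^2 ≡ 8, 12^4 ≡ 13, 12^8 ≡ 16, 12^16 ≡ 1 (mod 17).
Test 12^d mod 17 for each divisor d in increasing order:
12^1 ≡ 12
12^2 ≡ 8
12^4 ≡ 13
12^8 ≡ 16
12^16 ≡ 1  ← first divisor giving 1
The order is 16.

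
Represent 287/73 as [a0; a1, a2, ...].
[3; 1, 13, 1, 1, 2]

Euclidean algorithm steps:
287 = 3 × 73 + 68
73 = 1 × 68 + 5
68 = 13 × 5 + 3
5 = 1 × 3 + 2
3 = 1 × 2 + 1
2 = 2 × 1 + 0
Continued fraction: [3; 1, 13, 1, 1, 2]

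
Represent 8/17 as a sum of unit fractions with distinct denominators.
1/3 + 1/8 + 1/82 + 1/16728

Greedy algorithm:
8/17: ceiling(17/8) = 3, use 1/3
7/51: ceiling(51/7) = 8, use 1/8
5/408: ceiling(408/5) = 82, use 1/82
1/16728: ceiling(16728/1) = 16728, use 1/16728
Result: 8/17 = 1/3 + 1/8 + 1/82 + 1/16728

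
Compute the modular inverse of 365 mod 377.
157

gcd(365, 377) = 1, so the inverse exists.
Extended Euclidean algorithm on (377, 365):
377 = 1 × 365 + 12  ⟹  12 = (1)·377 + (-1)·365
365 = 30 × 12 + 5  ⟹  5 = (-30)·377 + (31)·365
12 = 2 × 5 + 2  ⟹  2 = (61)·377 + (-63)·365
5 = 2 × 2 + 1  ⟹  1 = (-152)·377 + (157)·365
So (157)·365 ≡ 1 (mod 377), i.e. 365^(-1) ≡ 157 (mod 377).
Check: 365 × 157 = 57305 ≡ 1 (mod 377)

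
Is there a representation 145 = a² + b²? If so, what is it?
1² + 12² (a=1, b=12)

Factorization: 145 = 5 × 29
By Fermat: n is sum of two squares iff every prime p ≡ 3 (mod 4) appears to even power.
All primes ≡ 3 (mod 4) appear to even power.
Search a = 0, 1, 2, … for 145 - a² a perfect square: first hit at a = 1: 145 - 1 = 144 = 12².
145 = 1² + 12² = 1 + 144 ✓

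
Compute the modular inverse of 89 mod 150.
59

gcd(89, 150) = 1, so the inverse exists.
Extended Euclidean algorithm on (150, 89):
150 = 1 × 89 + 61  ⟹  61 = (1)·150 + (-1)·89
89 = 1 × 61 + 28  ⟹  28 = (-1)·150 + (2)·89
61 = 2 × 28 + 5  ⟹  5 = (3)·150 + (-5)·89
28 = 5 × 5 + 3  ⟹  3 = (-16)·150 + (27)·89
5 = 1 × 3 + 2  ⟹  2 = (19)·150 + (-32)·89
3 = 1 × 2 + 1  ⟹  1 = (-35)·150 + (59)·89
So (59)·89 ≡ 1 (mod 150), i.e. 89^(-1) ≡ 59 (mod 150).
Check: 89 × 59 = 5251 ≡ 1 (mod 150)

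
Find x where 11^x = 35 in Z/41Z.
7

Baby-step giant-step with step n = ⌈√41⌉ = 7.
Baby steps 11^j mod 41 (j:value) for j=0..6: 0:1, 1:11, 2:39, 3:19, 4:4, 5:3, 6:33.
Giant-step multiplier: 11^(-7) ≡ 11^(40-7) = 11^33 ≡ 34 (mod 41).
Giant steps γ_i = 35·34^i mod 41: γ_0=35, γ_1=1 (in table at j=0).
x = i·n + j = 1·7 + 0 = 7.
Check: 11^7 ≡ 35 (mod 41).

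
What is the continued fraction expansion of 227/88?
[2; 1, 1, 2, 1, 1, 1, 4]

Euclidean algorithm steps:
227 = 2 × 88 + 51
88 = 1 × 51 + 37
51 = 1 × 37 + 14
37 = 2 × 14 + 9
14 = 1 × 9 + 5
9 = 1 × 5 + 4
5 = 1 × 4 + 1
4 = 4 × 1 + 0
Continued fraction: [2; 1, 1, 2, 1, 1, 1, 4]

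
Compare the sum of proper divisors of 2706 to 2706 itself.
abundant

Proper divisors of 2706: sum = 1 + 2 + 3 + 6 + 11 + 22 + 33 + 41 + 66 + 82 + 123 + 246 + 451 + 902 + 1353 = 3342
Since 3342 > 2706, 2706 is abundant.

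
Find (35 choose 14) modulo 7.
3

Using Lucas' theorem:
Write n=35 and k=14 in base 7:
n in base 7: [5, 0]
k in base 7: [2, 0]
C(35,14) mod 7 = ∏ C(n_i, k_i) mod 7
Digit binomials (mod 7): C(5,2) = 10 ≡ 3; C(0,0) = 1
Product: 3 × 1 = 3 ≡ 3 (mod 7)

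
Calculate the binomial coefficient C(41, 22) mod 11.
3

Using Lucas' theorem:
Write n=41 and k=22 in base 11:
n in base 11: [3, 8]
k in base 11: [2, 0]
C(41,22) mod 11 = ∏ C(n_i, k_i) mod 11
Digit binomials (mod 11): C(3,2) = 3; C(8,0) = 1
Product: 3 × 1 = 3 ≡ 3 (mod 11)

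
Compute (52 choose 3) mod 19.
3

Using Lucas' theorem:
Write n=52 and k=3 in base 19:
n in base 19: [2, 14]
k in base 19: [0, 3]
C(52,3) mod 19 = ∏ C(n_i, k_i) mod 19
Digit binomials (mod 19): C(2,0) = 1; C(14,3) = 364 ≡ 3
Product: 1 × 3 = 3 ≡ 3 (mod 19)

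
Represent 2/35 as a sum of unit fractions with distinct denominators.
1/18 + 1/630

Greedy algorithm:
2/35: ceiling(35/2) = 18, use 1/18
1/630: ceiling(630/1) = 630, use 1/630
Result: 2/35 = 1/18 + 1/630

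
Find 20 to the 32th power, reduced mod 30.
10

Repeated squaring. Binary of 32 = 100000.
20^1 ≡ 20 (mod 30); 20^2 ≡ 10 (mod 30); 20^4 ≡ 10 (mod 30); 20^8 ≡ 10 (mod 30); 20^16 ≡ 10 (mod 30); 20^32 ≡ 10 (mod 30)
20^32 = 20^32 ≡ 10 (mod 30)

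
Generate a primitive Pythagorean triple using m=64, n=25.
(3471, 3200, 4721)

Euclid's formula: a = m² - n², b = 2mn, c = m² + n²
m = 64, n = 25
a = 64² - 25² = 4096 - 625 = 3471
b = 2 × 64 × 25 = 3200
c = 64² + 25² = 4096 + 625 = 4721
Verification: 3471² + 3200² = 12047841 + 10240000 = 22287841 = 4721² ✓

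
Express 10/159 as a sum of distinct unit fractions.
1/16 + 1/2544

Greedy algorithm:
10/159: ceiling(159/10) = 16, use 1/16
1/2544: ceiling(2544/1) = 2544, use 1/2544
Result: 10/159 = 1/16 + 1/2544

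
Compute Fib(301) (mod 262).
71

Matrix identity: Q^n = [[F_(n+1), F_n], [F_n, F_(n-1)]] with Q = [[1,1],[1,0]].
n = 301 = 100101101₂. Square-and-multiply, entries mod 262:
Q^1 = [[1,1],[1,0]]
Q^2 = (Q^1)² = [[2,1],[1,1]]
Q^4 = (Q^2)² = [[5,3],[3,2]]
Q^9 = (Q^4)²·Q = [[55,34],[34,21]]
Q^18 = (Q^9)² = [[251,226],[226,25]]
Q^37 = (Q^18)²·Q = [[127,107],[107,20]]
Q^75 = (Q^37)²·Q = [[77,68],[68,9]]
Q^150 = (Q^75)² = [[73,84],[84,251]]
Q^301 = (Q^150)²·Q = [[39,71],[71,230]]
F_301 mod 262 = Q^301[0][1] = 71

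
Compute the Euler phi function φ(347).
346

347 = 347
φ(n) = n × ∏(1 - 1/p) for each prime p dividing n
φ(347) = 347 × (1 - 1/347) = 346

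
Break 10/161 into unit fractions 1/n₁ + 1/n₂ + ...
1/17 + 1/305 + 1/104349 + 1/12444139995

Greedy algorithm:
10/161: ceiling(161/10) = 17, use 1/17
9/2737: ceiling(2737/9) = 305, use 1/305
8/834785: ceiling(834785/8) = 104349, use 1/104349
1/12444139995: ceiling(12444139995/1) = 12444139995, use 1/12444139995
Result: 10/161 = 1/17 + 1/305 + 1/104349 + 1/12444139995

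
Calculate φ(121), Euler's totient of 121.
110

121 = 11^2
φ(n) = n × ∏(1 - 1/p) for each prime p dividing n
φ(121) = 121 × (1 - 1/11) = 110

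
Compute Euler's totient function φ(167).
166

167 = 167
φ(n) = n × ∏(1 - 1/p) for each prime p dividing n
φ(167) = 167 × (1 - 1/167) = 166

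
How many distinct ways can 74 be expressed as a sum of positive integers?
7089500

p(n) counts ways to write n as a sum of positive integers (order ignored).
Euler's pentagonal recurrence: p(k) = p(k-1) + p(k-2) - p(k-5) - p(k-7) + p(k-12) + p(k-15) - ... (offsets j(3j∓1)/2, signs ++--, p(0)=1, p(<0)=0).
DP table for k = 0..73: p(0)=1, p(1)=1, p(2)=2, p(3)=3, p(4)=5, p(5)=7, p(6)=11, p(7)=15, p(8)=22, p(9)=30, p(10)=42, p(11)=56, p(12)=77, p(13)=101, p(14)=135, p(15)=176, p(16)=231, p(17)=297, p(18)=385, p(19)=490, p(20)=627, p(21)=792, p(22)=1002, p(23)=1255, p(24)=1575, p(25)=1958, p(26)=2436, p(27)=3010, p(28)=3718, p(29)=4565, p(30)=5604, p(31)=6842, p(32)=8349, p(33)=10143, p(34)=12310, p(35)=14883, p(36)=17977, p(37)=21637, p(38)=26015, p(39)=31185, p(40)=37338, p(41)=44583, p(42)=53174, p(43)=63261, p(44)=75175, p(45)=89134, p(46)=105558, p(47)=124754, p(48)=147273, p(49)=173525, p(50)=204226, p(51)=239943, p(52)=281589, p(53)=329931, p(54)=386155, p(55)=451276, p(56)=526823, p(57)=614154, p(58)=715220, p(59)=831820, p(60)=966467, p(61)=1121505, p(62)=1300156, p(63)=1505499, p(64)=1741630, p(65)=2012558, p(66)=2323520, p(67)=2679689, p(68)=3087735, p(69)=3554345, p(70)=4087968, p(71)=4697205, p(72)=5392783, p(73)=6185689.
Final step: p(74) = p(73) + p(72) - p(69) - p(67) + p(62) + p(59) - p(52) - p(48) + p(39) + p(34) - p(23) - p(17) + p(4)
= 6185689 + 5392783 - 3554345 - 2679689 + 1300156 + 831820 - 281589 - 147273 + 31185 + 12310 - 1255 - 297 + 5
= 7089500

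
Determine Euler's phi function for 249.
164

249 = 3 × 83
φ(n) = n × ∏(1 - 1/p) for each prime p dividing n
φ(249) = 249 × (1 - 1/3) × (1 - 1/83) = 164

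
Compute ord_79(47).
78

79 is prime, so ord(47) divides φ(79) = 78.
Divisors of 78: 1, 2, 3, 6, 13, 26, 39, 78.
Repeated squaring: 47^1 ≡ 47, 47^2 ≡ 76, 47^4 ≡ 9, 47^8 ≡ 2, 47^16 ≡ 4, 47^32 ≡ 16, 47^64 ≡ 19 (mod 79).
Test 47^d mod 79 for each divisor d in increasing order:
47^1 ≡ 47
47^2 ≡ 76
47^3 = 47^2·47^1 ≡ 17
47^6 = 47^4·47^2 ≡ 52
47^13 = 47^8·47^4·47^1 ≡ 56
47^26 = 47^16·47^8·47^2 ≡ 55
47^39 = 47^32·47^4·47^2·47^1 ≡ 78
47^78 = 47^64·47^8·47^4·47^2 ≡ 1  ← first divisor giving 1
The order is 78.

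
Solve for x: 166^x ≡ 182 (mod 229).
53

Baby-step giant-step with step n = ⌈√229⌉ = 16.
Baby steps 166^j mod 229 (j:value) for j=0..15: 0:1, 1:166, 2:76, 3:21, 4:51, 5:222, 6:212, 7:155, 8:82, 9:101, 10:49, 11:119, 12:60, 13:113, 14:209, 15:115.
Giant-step multiplier: 166^(-16) ≡ 166^(228-16) = 166^212 ≡ 149 (mod 229).
Giant steps γ_i = 182·149^i mod 229: γ_0=182, γ_1=96, γ_2=106, γ_3=222 (in table at j=5).
x = i·n + j = 3·16 + 5 = 53.
Check: 166^53 ≡ 182 (mod 229).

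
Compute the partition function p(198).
3345365983698

p(n) counts ways to write n as a sum of positive integers (order ignored).
Euler's pentagonal recurrence: p(k) = p(k-1) + p(k-2) - p(k-5) - p(k-7) + p(k-12) + p(k-15) - ... (offsets j(3j∓1)/2, signs ++--, p(0)=1, p(<0)=0).
DP table for k = 0..197: p(0)=1, p(1)=1, p(2)=2, p(3)=3, p(4)=5, p(5)=7, p(6)=11, p(7)=15, p(8)=22, p(9)=30, p(10)=42, p(11)=56, p(12)=77, p(13)=101, p(14)=135, p(15)=176, p(16)=231, p(17)=297, p(18)=385, p(19)=490, p(20)=627, p(21)=792, p(22)=1002, p(23)=1255, p(24)=1575, p(25)=1958, p(26)=2436, p(27)=3010, p(28)=3718, p(29)=4565, p(30)=5604, p(31)=6842, p(32)=8349, p(33)=10143, p(34)=12310, p(35)=14883, p(36)=17977, p(37)=21637, p(38)=26015, p(39)=31185, p(40)=37338, p(41)=44583, p(42)=53174, p(43)=63261, p(44)=75175, p(45)=89134, p(46)=105558, p(47)=124754, p(48)=147273, p(49)=173525, p(50)=204226, p(51)=239943, p(52)=281589, p(53)=329931, p(54)=386155, p(55)=451276, p(56)=526823, p(57)=614154, p(58)=715220, p(59)=831820, p(60)=966467, p(61)=1121505, p(62)=1300156, p(63)=1505499, p(64)=1741630, p(65)=2012558, p(66)=2323520, p(67)=2679689, p(68)=3087735, p(69)=3554345, p(70)=4087968, p(71)=4697205, p(72)=5392783, p(73)=6185689, p(74)=7089500, p(75)=8118264, p(76)=9289091, p(77)=10619863, p(78)=12132164, p(79)=13848650, p(80)=15796476, p(81)=18004327, p(82)=20506255, p(83)=23338469, p(84)=26543660, p(85)=30167357, p(86)=34262962, p(87)=38887673, p(88)=44108109, p(89)=49995925, p(90)=56634173, p(91)=64112359, p(92)=72533807, p(93)=82010177, p(94)=92669720, p(95)=104651419, p(96)=118114304, p(97)=133230930, p(98)=150198136, p(99)=169229875, p(100)=190569292, p(101)=214481126, p(102)=241265379, p(103)=271248950, p(104)=304801365, p(105)=342325709, p(106)=384276336, p(107)=431149389, p(108)=483502844, p(109)=541946240, p(110)=607163746, p(111)=679903203, p(112)=761002156, p(113)=851376628, p(114)=952050665, p(115)=1064144451, p(116)=1188908248, p(117)=1327710076, p(118)=1482074143, p(119)=1653668665, p(120)=1844349560, p(121)=2056148051, p(122)=2291320912, p(123)=2552338241, p(124)=2841940500, p(125)=3163127352, p(126)=3519222692, p(127)=3913864295, p(128)=4351078600, p(129)=4835271870, p(130)=5371315400, p(131)=5964539504, p(132)=6620830889, p(133)=7346629512, p(134)=8149040695, p(135)=9035836076, p(136)=10015581680, p(137)=11097645016, p(138)=12292341831, p(139)=13610949895, p(140)=15065878135, p(141)=16670689208, p(142)=18440293320, p(143)=20390982757, p(144)=22540654445, p(145)=24908858009, p(146)=27517052599, p(147)=30388671978, p(148)=33549419497, p(149)=37027355200, p(150)=40853235313, p(151)=45060624582, p(152)=49686288421, p(153)=54770336324, p(154)=60356673280, p(155)=66493182097, p(156)=73232243759, p(157)=80630964769, p(158)=88751778802, p(159)=97662728555, p(160)=107438159466, p(161)=118159068427, p(162)=129913904637, p(163)=142798995930, p(164)=156919475295, p(165)=172389800255, p(166)=189334822579, p(167)=207890420102, p(168)=228204732751, p(169)=250438925115, p(170)=274768617130, p(171)=301384802048, p(172)=330495499613, p(173)=362326859895, p(174)=397125074750, p(175)=435157697830, p(176)=476715857290, p(177)=522115831195, p(178)=571701605655, p(179)=625846753120, p(180)=684957390936, p(181)=749474411781, p(182)=819876908323, p(183)=896684817527, p(184)=980462880430, p(185)=1071823774337, p(186)=1171432692373, p(187)=1280011042268, p(188)=1398341745571, p(189)=1527273599625, p(190)=1667727404093, p(191)=1820701100652, p(192)=1987276856363, p(193)=2168627105469, p(194)=2366022741845, p(195)=2580840212973, p(196)=2814570987591, p(197)=3068829878530.
Final step: p(198) = p(197) + p(196) - p(193) - p(191) + p(186) + p(183) - p(176) - p(172) + p(163) + p(158) - p(147) - p(141) + p(128) + p(121) - p(106) - p(98) + p(81) + p(72) - p(53) - p(43) + p(22) + p(11)
= 3068829878530 + 2814570987591 - 2168627105469 - 1820701100652 + 1171432692373 + 896684817527 - 476715857290 - 330495499613 + 142798995930 + 88751778802 - 30388671978 - 16670689208 + 4351078600 + 2056148051 - 384276336 - 150198136 + 18004327 + 5392783 - 329931 - 63261 + 1002 + 56
= 3345365983698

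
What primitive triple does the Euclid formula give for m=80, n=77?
(471, 12320, 12329)

Euclid's formula: a = m² - n², b = 2mn, c = m² + n²
m = 80, n = 77
a = 80² - 77² = 6400 - 5929 = 471
b = 2 × 80 × 77 = 12320
c = 80² + 77² = 6400 + 5929 = 12329
Verification: 471² + 12320² = 221841 + 151782400 = 152004241 = 12329² ✓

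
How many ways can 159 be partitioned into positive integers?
97662728555

p(n) counts ways to write n as a sum of positive integers (order ignored).
Euler's pentagonal recurrence: p(k) = p(k-1) + p(k-2) - p(k-5) - p(k-7) + p(k-12) + p(k-15) - ... (offsets j(3j∓1)/2, signs ++--, p(0)=1, p(<0)=0).
DP table for k = 0..158: p(0)=1, p(1)=1, p(2)=2, p(3)=3, p(4)=5, p(5)=7, p(6)=11, p(7)=15, p(8)=22, p(9)=30, p(10)=42, p(11)=56, p(12)=77, p(13)=101, p(14)=135, p(15)=176, p(16)=231, p(17)=297, p(18)=385, p(19)=490, p(20)=627, p(21)=792, p(22)=1002, p(23)=1255, p(24)=1575, p(25)=1958, p(26)=2436, p(27)=3010, p(28)=3718, p(29)=4565, p(30)=5604, p(31)=6842, p(32)=8349, p(33)=10143, p(34)=12310, p(35)=14883, p(36)=17977, p(37)=21637, p(38)=26015, p(39)=31185, p(40)=37338, p(41)=44583, p(42)=53174, p(43)=63261, p(44)=75175, p(45)=89134, p(46)=105558, p(47)=124754, p(48)=147273, p(49)=173525, p(50)=204226, p(51)=239943, p(52)=281589, p(53)=329931, p(54)=386155, p(55)=451276, p(56)=526823, p(57)=614154, p(58)=715220, p(59)=831820, p(60)=966467, p(61)=1121505, p(62)=1300156, p(63)=1505499, p(64)=1741630, p(65)=2012558, p(66)=2323520, p(67)=2679689, p(68)=3087735, p(69)=3554345, p(70)=4087968, p(71)=4697205, p(72)=5392783, p(73)=6185689, p(74)=7089500, p(75)=8118264, p(76)=9289091, p(77)=10619863, p(78)=12132164, p(79)=13848650, p(80)=15796476, p(81)=18004327, p(82)=20506255, p(83)=23338469, p(84)=26543660, p(85)=30167357, p(86)=34262962, p(87)=38887673, p(88)=44108109, p(89)=49995925, p(90)=56634173, p(91)=64112359, p(92)=72533807, p(93)=82010177, p(94)=92669720, p(95)=104651419, p(96)=118114304, p(97)=133230930, p(98)=150198136, p(99)=169229875, p(100)=190569292, p(101)=214481126, p(102)=241265379, p(103)=271248950, p(104)=304801365, p(105)=342325709, p(106)=384276336, p(107)=431149389, p(108)=483502844, p(109)=541946240, p(110)=607163746, p(111)=679903203, p(112)=761002156, p(113)=851376628, p(114)=952050665, p(115)=1064144451, p(116)=1188908248, p(117)=1327710076, p(118)=1482074143, p(119)=1653668665, p(120)=1844349560, p(121)=2056148051, p(122)=2291320912, p(123)=2552338241, p(124)=2841940500, p(125)=3163127352, p(126)=3519222692, p(127)=3913864295, p(128)=4351078600, p(129)=4835271870, p(130)=5371315400, p(131)=5964539504, p(132)=6620830889, p(133)=7346629512, p(134)=8149040695, p(135)=9035836076, p(136)=10015581680, p(137)=11097645016, p(138)=12292341831, p(139)=13610949895, p(140)=15065878135, p(141)=16670689208, p(142)=18440293320, p(143)=20390982757, p(144)=22540654445, p(145)=24908858009, p(146)=27517052599, p(147)=30388671978, p(148)=33549419497, p(149)=37027355200, p(150)=40853235313, p(151)=45060624582, p(152)=49686288421, p(153)=54770336324, p(154)=60356673280, p(155)=66493182097, p(156)=73232243759, p(157)=80630964769, p(158)=88751778802.
Final step: p(159) = p(158) + p(157) - p(154) - p(152) + p(147) + p(144) - p(137) - p(133) + p(124) + p(119) - p(108) - p(102) + p(89) + p(82) - p(67) - p(59) + p(42) + p(33) - p(14) - p(4)
= 88751778802 + 80630964769 - 60356673280 - 49686288421 + 30388671978 + 22540654445 - 11097645016 - 7346629512 + 2841940500 + 1653668665 - 483502844 - 241265379 + 49995925 + 20506255 - 2679689 - 831820 + 53174 + 10143 - 135 - 5
= 97662728555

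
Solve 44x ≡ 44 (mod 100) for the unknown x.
x ≡ 1 (mod 25)

gcd(44, 100) = 4, which divides 44, so solutions exist.
Divide through by 4: 11x ≡ 11 (mod 25).
Find 11^(-1) mod 25 by the extended Euclidean algorithm:
25 = 2 × 11 + 3  ⟹  3 = (1)·25 + (-2)·11
11 = 3 × 3 + 2  ⟹  2 = (-3)·25 + (7)·11
3 = 1 × 2 + 1  ⟹  1 = (4)·25 + (-9)·11
So (-9)·11 ≡ 1 (mod 25), i.e. 11^(-1) ≡ -9 ≡ 16 (mod 25).
x ≡ 16 × 11 = 176 ≡ 1 (mod 25).
Check: 44 × 1 = 44 ≡ 44 (mod 100).
x ≡ 1 (mod 25), giving 4 solutions mod 100.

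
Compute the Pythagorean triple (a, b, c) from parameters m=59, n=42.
(1717, 4956, 5245)

Euclid's formula: a = m² - n², b = 2mn, c = m² + n²
m = 59, n = 42
a = 59² - 42² = 3481 - 1764 = 1717
b = 2 × 59 × 42 = 4956
c = 59² + 42² = 3481 + 1764 = 5245
Verification: 1717² + 4956² = 2948089 + 24561936 = 27510025 = 5245² ✓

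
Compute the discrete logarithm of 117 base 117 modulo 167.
1

Baby-step giant-step with step n = ⌈√167⌉ = 13.
Baby steps 117^j mod 167 (j:value) for j=0..12: 0:1, 1:117, 2:162, 3:83, 4:25, 5:86, 6:42, 7:71, 8:124, 9:146, 10:48, 11:105, 12:94.
h = 117 is already in the table at j=1, so x = 1.
Check: 117^1 ≡ 117 (mod 167).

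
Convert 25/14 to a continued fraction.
[1; 1, 3, 1, 2]

Euclidean algorithm steps:
25 = 1 × 14 + 11
14 = 1 × 11 + 3
11 = 3 × 3 + 2
3 = 1 × 2 + 1
2 = 2 × 1 + 0
Continued fraction: [1; 1, 3, 1, 2]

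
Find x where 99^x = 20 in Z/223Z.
53

Baby-step giant-step with step n = ⌈√223⌉ = 15.
Baby steps 99^j mod 223 (j:value) for j=0..14: 0:1, 1:99, 2:212, 3:26, 4:121, 5:160, 6:7, 7:24, 8:146, 9:182, 10:178, 11:5, 12:49, 13:168, 14:130.
Giant-step multiplier: 99^(-15) ≡ 99^(222-15) = 99^207 ≡ 108 (mod 223).
Giant steps γ_i = 20·108^i mod 223: γ_0=20, γ_1=153, γ_2=22, γ_3=146 (in table at j=8).
x = i·n + j = 3·15 + 8 = 53.
Check: 99^53 ≡ 20 (mod 223).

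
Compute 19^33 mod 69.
22

Repeated squaring. Binary of 33 = 100001.
19^1 ≡ 19 (mod 69); 19^2 ≡ 16 (mod 69); 19^4 ≡ 49 (mod 69); 19^8 ≡ 55 (mod 69); 19^16 ≡ 58 (mod 69); 19^32 ≡ 52 (mod 69)
19^33 = 19^1 × 19^32 ≡ 22 (mod 69)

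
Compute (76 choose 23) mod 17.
10

Using Lucas' theorem:
Write n=76 and k=23 in base 17:
n in base 17: [4, 8]
k in base 17: [1, 6]
C(76,23) mod 17 = ∏ C(n_i, k_i) mod 17
Digit binomials (mod 17): C(4,1) = 4; C(8,6) = 28 ≡ 11
Product: 4 × 11 = 44 ≡ 10 (mod 17)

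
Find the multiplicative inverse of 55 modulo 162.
109

gcd(55, 162) = 1, so the inverse exists.
Extended Euclidean algorithm on (162, 55):
162 = 2 × 55 + 52  ⟹  52 = (1)·162 + (-2)·55
55 = 1 × 52 + 3  ⟹  3 = (-1)·162 + (3)·55
52 = 17 × 3 + 1  ⟹  1 = (18)·162 + (-53)·55
So (-53)·55 ≡ 1 (mod 162), i.e. 55^(-1) ≡ -53 ≡ 109 (mod 162).
Check: 55 × 109 = 5995 ≡ 1 (mod 162)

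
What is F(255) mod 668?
294

Matrix identity: Q^n = [[F_(n+1), F_n], [F_n, F_(n-1)]] with Q = [[1,1],[1,0]].
n = 255 = 11111111₂. Square-and-multiply, entries mod 668:
Q^1 = [[1,1],[1,0]]
Q^3 = (Q^1)²·Q = [[3,2],[2,1]]
Q^7 = (Q^3)²·Q = [[21,13],[13,8]]
Q^15 = (Q^7)²·Q = [[319,610],[610,377]]
Q^31 = (Q^15)²·Q = [[629,249],[249,380]]
Q^63 = (Q^31)²·Q = [[135,62],[62,73]]
Q^127 = (Q^63)²·Q = [[229,25],[25,204]]
Q^255 = (Q^127)²·Q = [[431,294],[294,137]]
F_255 mod 668 = Q^255[0][1] = 294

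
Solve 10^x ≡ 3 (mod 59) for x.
32

Baby-step giant-step with step n = ⌈√59⌉ = 8.
Baby steps 10^j mod 59 (j:value) for j=0..7: 0:1, 1:10, 2:41, 3:56, 4:29, 5:54, 6:9, 7:31.
Giant-step multiplier: 10^(-8) ≡ 10^(58-8) = 10^50 ≡ 4 (mod 59).
Giant steps γ_i = 3·4^i mod 59: γ_0=3, γ_1=12, γ_2=48, γ_3=15, γ_4=1 (in table at j=0).
x = i·n + j = 4·8 + 0 = 32.
Check: 10^32 ≡ 3 (mod 59).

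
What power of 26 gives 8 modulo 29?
9

Baby-step giant-step with step n = ⌈√29⌉ = 6.
Baby steps 26^j mod 29 (j:value) for j=0..5: 0:1, 1:26, 2:9, 3:2, 4:23, 5:18.
Giant-step multiplier: 26^(-6) ≡ 26^(28-6) = 26^22 ≡ 22 (mod 29).
Giant steps γ_i = 8·22^i mod 29: γ_0=8, γ_1=2 (in table at j=3).
x = i·n + j = 1·6 + 3 = 9.
Check: 26^9 ≡ 8 (mod 29).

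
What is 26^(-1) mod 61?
54

gcd(26, 61) = 1, so the inverse exists.
Extended Euclidean algorithm on (61, 26):
61 = 2 × 26 + 9  ⟹  9 = (1)·61 + (-2)·26
26 = 2 × 9 + 8  ⟹  8 = (-2)·61 + (5)·26
9 = 1 × 8 + 1  ⟹  1 = (3)·61 + (-7)·26
So (-7)·26 ≡ 1 (mod 61), i.e. 26^(-1) ≡ -7 ≡ 54 (mod 61).
Check: 26 × 54 = 1404 ≡ 1 (mod 61)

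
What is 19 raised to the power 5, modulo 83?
43

Repeated squaring. Binary of 5 = 101.
19^1 ≡ 19 (mod 83); 19^2 ≡ 29 (mod 83); 19^4 ≡ 11 (mod 83)
19^5 = 19^1 × 19^4 ≡ 43 (mod 83)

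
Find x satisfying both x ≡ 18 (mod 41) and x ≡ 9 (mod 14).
387

Using Chinese Remainder Theorem:
M = 41 × 14 = 574
M1 = 14, M2 = 41
y1 = 14^(-1) mod 41 = 3
y2 = 41^(-1) mod 14 = 13
x = (18×14×3 + 9×41×13) mod 574 = 387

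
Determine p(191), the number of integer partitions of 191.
1820701100652

p(n) counts ways to write n as a sum of positive integers (order ignored).
Euler's pentagonal recurrence: p(k) = p(k-1) + p(k-2) - p(k-5) - p(k-7) + p(k-12) + p(k-15) - ... (offsets j(3j∓1)/2, signs ++--, p(0)=1, p(<0)=0).
DP table for k = 0..190: p(0)=1, p(1)=1, p(2)=2, p(3)=3, p(4)=5, p(5)=7, p(6)=11, p(7)=15, p(8)=22, p(9)=30, p(10)=42, p(11)=56, p(12)=77, p(13)=101, p(14)=135, p(15)=176, p(16)=231, p(17)=297, p(18)=385, p(19)=490, p(20)=627, p(21)=792, p(22)=1002, p(23)=1255, p(24)=1575, p(25)=1958, p(26)=2436, p(27)=3010, p(28)=3718, p(29)=4565, p(30)=5604, p(31)=6842, p(32)=8349, p(33)=10143, p(34)=12310, p(35)=14883, p(36)=17977, p(37)=21637, p(38)=26015, p(39)=31185, p(40)=37338, p(41)=44583, p(42)=53174, p(43)=63261, p(44)=75175, p(45)=89134, p(46)=105558, p(47)=124754, p(48)=147273, p(49)=173525, p(50)=204226, p(51)=239943, p(52)=281589, p(53)=329931, p(54)=386155, p(55)=451276, p(56)=526823, p(57)=614154, p(58)=715220, p(59)=831820, p(60)=966467, p(61)=1121505, p(62)=1300156, p(63)=1505499, p(64)=1741630, p(65)=2012558, p(66)=2323520, p(67)=2679689, p(68)=3087735, p(69)=3554345, p(70)=4087968, p(71)=4697205, p(72)=5392783, p(73)=6185689, p(74)=7089500, p(75)=8118264, p(76)=9289091, p(77)=10619863, p(78)=12132164, p(79)=13848650, p(80)=15796476, p(81)=18004327, p(82)=20506255, p(83)=23338469, p(84)=26543660, p(85)=30167357, p(86)=34262962, p(87)=38887673, p(88)=44108109, p(89)=49995925, p(90)=56634173, p(91)=64112359, p(92)=72533807, p(93)=82010177, p(94)=92669720, p(95)=104651419, p(96)=118114304, p(97)=133230930, p(98)=150198136, p(99)=169229875, p(100)=190569292, p(101)=214481126, p(102)=241265379, p(103)=271248950, p(104)=304801365, p(105)=342325709, p(106)=384276336, p(107)=431149389, p(108)=483502844, p(109)=541946240, p(110)=607163746, p(111)=679903203, p(112)=761002156, p(113)=851376628, p(114)=952050665, p(115)=1064144451, p(116)=1188908248, p(117)=1327710076, p(118)=1482074143, p(119)=1653668665, p(120)=1844349560, p(121)=2056148051, p(122)=2291320912, p(123)=2552338241, p(124)=2841940500, p(125)=3163127352, p(126)=3519222692, p(127)=3913864295, p(128)=4351078600, p(129)=4835271870, p(130)=5371315400, p(131)=5964539504, p(132)=6620830889, p(133)=7346629512, p(134)=8149040695, p(135)=9035836076, p(136)=10015581680, p(137)=11097645016, p(138)=12292341831, p(139)=13610949895, p(140)=15065878135, p(141)=16670689208, p(142)=18440293320, p(143)=20390982757, p(144)=22540654445, p(145)=24908858009, p(146)=27517052599, p(147)=30388671978, p(148)=33549419497, p(149)=37027355200, p(150)=40853235313, p(151)=45060624582, p(152)=49686288421, p(153)=54770336324, p(154)=60356673280, p(155)=66493182097, p(156)=73232243759, p(157)=80630964769, p(158)=88751778802, p(159)=97662728555, p(160)=107438159466, p(161)=118159068427, p(162)=129913904637, p(163)=142798995930, p(164)=156919475295, p(165)=172389800255, p(166)=189334822579, p(167)=207890420102, p(168)=228204732751, p(169)=250438925115, p(170)=274768617130, p(171)=301384802048, p(172)=330495499613, p(173)=362326859895, p(174)=397125074750, p(175)=435157697830, p(176)=476715857290, p(177)=522115831195, p(178)=571701605655, p(179)=625846753120, p(180)=684957390936, p(181)=749474411781, p(182)=819876908323, p(183)=896684817527, p(184)=980462880430, p(185)=1071823774337, p(186)=1171432692373, p(187)=1280011042268, p(188)=1398341745571, p(189)=1527273599625, p(190)=1667727404093.
Final step: p(191) = p(190) + p(189) - p(186) - p(184) + p(179) + p(176) - p(169) - p(165) + p(156) + p(151) - p(140) - p(134) + p(121) + p(114) - p(99) - p(91) + p(74) + p(65) - p(46) - p(36) + p(15) + p(4)
= 1667727404093 + 1527273599625 - 1171432692373 - 980462880430 + 625846753120 + 476715857290 - 250438925115 - 172389800255 + 73232243759 + 45060624582 - 15065878135 - 8149040695 + 2056148051 + 952050665 - 169229875 - 64112359 + 7089500 + 2012558 - 105558 - 17977 + 176 + 5
= 1820701100652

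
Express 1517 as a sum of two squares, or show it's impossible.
19² + 34² (a=19, b=34)

Factorization: 1517 = 37 × 41
By Fermat: n is sum of two squares iff every prime p ≡ 3 (mod 4) appears to even power.
All primes ≡ 3 (mod 4) appear to even power.
Search a = 0, 1, 2, … for 1517 - a² a perfect square: first hit at a = 19: 1517 - 361 = 1156 = 34².
1517 = 19² + 34² = 361 + 1156 ✓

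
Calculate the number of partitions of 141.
16670689208

p(n) counts ways to write n as a sum of positive integers (order ignored).
Euler's pentagonal recurrence: p(k) = p(k-1) + p(k-2) - p(k-5) - p(k-7) + p(k-12) + p(k-15) - ... (offsets j(3j∓1)/2, signs ++--, p(0)=1, p(<0)=0).
DP table for k = 0..140: p(0)=1, p(1)=1, p(2)=2, p(3)=3, p(4)=5, p(5)=7, p(6)=11, p(7)=15, p(8)=22, p(9)=30, p(10)=42, p(11)=56, p(12)=77, p(13)=101, p(14)=135, p(15)=176, p(16)=231, p(17)=297, p(18)=385, p(19)=490, p(20)=627, p(21)=792, p(22)=1002, p(23)=1255, p(24)=1575, p(25)=1958, p(26)=2436, p(27)=3010, p(28)=3718, p(29)=4565, p(30)=5604, p(31)=6842, p(32)=8349, p(33)=10143, p(34)=12310, p(35)=14883, p(36)=17977, p(37)=21637, p(38)=26015, p(39)=31185, p(40)=37338, p(41)=44583, p(42)=53174, p(43)=63261, p(44)=75175, p(45)=89134, p(46)=105558, p(47)=124754, p(48)=147273, p(49)=173525, p(50)=204226, p(51)=239943, p(52)=281589, p(53)=329931, p(54)=386155, p(55)=451276, p(56)=526823, p(57)=614154, p(58)=715220, p(59)=831820, p(60)=966467, p(61)=1121505, p(62)=1300156, p(63)=1505499, p(64)=1741630, p(65)=2012558, p(66)=2323520, p(67)=2679689, p(68)=3087735, p(69)=3554345, p(70)=4087968, p(71)=4697205, p(72)=5392783, p(73)=6185689, p(74)=7089500, p(75)=8118264, p(76)=9289091, p(77)=10619863, p(78)=12132164, p(79)=13848650, p(80)=15796476, p(81)=18004327, p(82)=20506255, p(83)=23338469, p(84)=26543660, p(85)=30167357, p(86)=34262962, p(87)=38887673, p(88)=44108109, p(89)=49995925, p(90)=56634173, p(91)=64112359, p(92)=72533807, p(93)=82010177, p(94)=92669720, p(95)=104651419, p(96)=118114304, p(97)=133230930, p(98)=150198136, p(99)=169229875, p(100)=190569292, p(101)=214481126, p(102)=241265379, p(103)=271248950, p(104)=304801365, p(105)=342325709, p(106)=384276336, p(107)=431149389, p(108)=483502844, p(109)=541946240, p(110)=607163746, p(111)=679903203, p(112)=761002156, p(113)=851376628, p(114)=952050665, p(115)=1064144451, p(116)=1188908248, p(117)=1327710076, p(118)=1482074143, p(119)=1653668665, p(120)=1844349560, p(121)=2056148051, p(122)=2291320912, p(123)=2552338241, p(124)=2841940500, p(125)=3163127352, p(126)=3519222692, p(127)=3913864295, p(128)=4351078600, p(129)=4835271870, p(130)=5371315400, p(131)=5964539504, p(132)=6620830889, p(133)=7346629512, p(134)=8149040695, p(135)=9035836076, p(136)=10015581680, p(137)=11097645016, p(138)=12292341831, p(139)=13610949895, p(140)=15065878135.
Final step: p(141) = p(140) + p(139) - p(136) - p(134) + p(129) + p(126) - p(119) - p(115) + p(106) + p(101) - p(90) - p(84) + p(71) + p(64) - p(49) - p(41) + p(24) + p(15)
= 15065878135 + 13610949895 - 10015581680 - 8149040695 + 4835271870 + 3519222692 - 1653668665 - 1064144451 + 384276336 + 214481126 - 56634173 - 26543660 + 4697205 + 1741630 - 173525 - 44583 + 1575 + 176
= 16670689208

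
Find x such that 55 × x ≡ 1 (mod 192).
7

gcd(55, 192) = 1, so the inverse exists.
Extended Euclidean algorithm on (192, 55):
192 = 3 × 55 + 27  ⟹  27 = (1)·192 + (-3)·55
55 = 2 × 27 + 1  ⟹  1 = (-2)·192 + (7)·55
So (7)·55 ≡ 1 (mod 192), i.e. 55^(-1) ≡ 7 (mod 192).
Check: 55 × 7 = 385 ≡ 1 (mod 192)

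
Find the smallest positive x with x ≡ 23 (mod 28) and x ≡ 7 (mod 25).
107

Using Chinese Remainder Theorem:
M = 28 × 25 = 700
M1 = 25, M2 = 28
y1 = 25^(-1) mod 28 = 9
y2 = 28^(-1) mod 25 = 17
x = (23×25×9 + 7×28×17) mod 700 = 107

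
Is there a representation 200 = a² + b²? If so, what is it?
2² + 14² (a=2, b=14)

Factorization: 200 = 2^3 × 5^2
By Fermat: n is sum of two squares iff every prime p ≡ 3 (mod 4) appears to even power.
All primes ≡ 3 (mod 4) appear to even power.
Search a = 0, 1, 2, … for 200 - a² a perfect square: first hit at a = 2: 200 - 4 = 196 = 14².
200 = 2² + 14² = 4 + 196 ✓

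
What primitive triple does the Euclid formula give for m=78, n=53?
(3275, 8268, 8893)

Euclid's formula: a = m² - n², b = 2mn, c = m² + n²
m = 78, n = 53
a = 78² - 53² = 6084 - 2809 = 3275
b = 2 × 78 × 53 = 8268
c = 78² + 53² = 6084 + 2809 = 8893
Verification: 3275² + 8268² = 10725625 + 68359824 = 79085449 = 8893² ✓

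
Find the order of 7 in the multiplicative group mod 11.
10

11 is prime, so ord(7) divides φ(11) = 10.
Divisors of 10: 1, 2, 5, 10.
Repeated squaring: 7^1 ≡ 7, 7^2 ≡ 5, 7^4 ≡ 3, 7^8 ≡ 9 (mod 11).
Test 7^d mod 11 for each divisor d in increasing order:
7^1 ≡ 7
7^2 ≡ 5
7^5 = 7^4·7^1 ≡ 10
7^10 = 7^8·7^2 ≡ 1  ← first divisor giving 1
The order is 10.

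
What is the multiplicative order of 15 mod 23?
22

23 is prime, so ord(15) divides φ(23) = 22.
Divisors of 22: 1, 2, 11, 22.
Repeated squaring: 15^1 ≡ 15, 15^2 ≡ 18, 15^4 ≡ 2, 15^8 ≡ 4, 15^16 ≡ 16 (mod 23).
Test 15^d mod 23 for each divisor d in increasing order:
15^1 ≡ 15
15^2 ≡ 18
15^11 = 15^8·15^2·15^1 ≡ 22
15^22 = 15^16·15^4·15^2 ≡ 1  ← first divisor giving 1
The order is 22.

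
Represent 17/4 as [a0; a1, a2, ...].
[4; 4]

Euclidean algorithm steps:
17 = 4 × 4 + 1
4 = 4 × 1 + 0
Continued fraction: [4; 4]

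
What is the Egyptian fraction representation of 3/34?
1/12 + 1/204

Greedy algorithm:
3/34: ceiling(34/3) = 12, use 1/12
1/204: ceiling(204/1) = 204, use 1/204
Result: 3/34 = 1/12 + 1/204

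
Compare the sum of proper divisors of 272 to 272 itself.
abundant

Proper divisors of 272: sum = 1 + 2 + 4 + 8 + 16 + 17 + 34 + 68 + 136 = 286
Since 286 > 272, 272 is abundant.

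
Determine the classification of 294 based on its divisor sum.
abundant

Proper divisors of 294: sum = 1 + 2 + 3 + 6 + 7 + 14 + 21 + 42 + 49 + 98 + 147 = 390
Since 390 > 294, 294 is abundant.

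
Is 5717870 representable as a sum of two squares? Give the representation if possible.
Not possible

Factorization: 5717870 = 2 × 5 × 83^3
By Fermat: n is sum of two squares iff every prime p ≡ 3 (mod 4) appears to even power.
Prime(s) ≡ 3 (mod 4) with odd exponent: [(83, 3)]
Therefore 5717870 cannot be expressed as a² + b².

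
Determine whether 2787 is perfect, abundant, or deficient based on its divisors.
deficient

Proper divisors of 2787: sum = 1 + 3 + 929 = 933
Since 933 < 2787, 2787 is deficient.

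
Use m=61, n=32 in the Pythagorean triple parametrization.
(2697, 3904, 4745)

Euclid's formula: a = m² - n², b = 2mn, c = m² + n²
m = 61, n = 32
a = 61² - 32² = 3721 - 1024 = 2697
b = 2 × 61 × 32 = 3904
c = 61² + 32² = 3721 + 1024 = 4745
Verification: 2697² + 3904² = 7273809 + 15241216 = 22515025 = 4745² ✓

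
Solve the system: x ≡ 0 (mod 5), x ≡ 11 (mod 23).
80

Using Chinese Remainder Theorem:
M = 5 × 23 = 115
M1 = 23, M2 = 5
y1 = 23^(-1) mod 5 = 2
y2 = 5^(-1) mod 23 = 14
x = (0×23×2 + 11×5×14) mod 115 = 80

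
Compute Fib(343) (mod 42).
13

Matrix identity: Q^n = [[F_(n+1), F_n], [F_n, F_(n-1)]] with Q = [[1,1],[1,0]].
n = 343 = 101010111₂. Square-and-multiply, entries mod 42:
Q^1 = [[1,1],[1,0]]
Q^2 = (Q^1)² = [[2,1],[1,1]]
Q^5 = (Q^2)²·Q = [[8,5],[5,3]]
Q^10 = (Q^5)² = [[5,13],[13,34]]
Q^21 = (Q^10)²·Q = [[29,26],[26,3]]
Q^42 = (Q^21)² = [[5,34],[34,13]]
Q^85 = (Q^42)²·Q = [[29,5],[5,24]]
Q^171 = (Q^85)²·Q = [[39,26],[26,13]]
Q^343 = (Q^171)²·Q = [[21,13],[13,8]]
F_343 mod 42 = Q^343[0][1] = 13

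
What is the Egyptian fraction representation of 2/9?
1/5 + 1/45

Greedy algorithm:
2/9: ceiling(9/2) = 5, use 1/5
1/45: ceiling(45/1) = 45, use 1/45
Result: 2/9 = 1/5 + 1/45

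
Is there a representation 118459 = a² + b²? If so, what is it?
Not possible

Factorization: 118459 = 11^3 × 89
By Fermat: n is sum of two squares iff every prime p ≡ 3 (mod 4) appears to even power.
Prime(s) ≡ 3 (mod 4) with odd exponent: [(11, 3)]
Therefore 118459 cannot be expressed as a² + b².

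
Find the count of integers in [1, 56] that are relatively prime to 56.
24

56 = 2^3 × 7
φ(n) = n × ∏(1 - 1/p) for each prime p dividing n
φ(56) = 56 × (1 - 1/2) × (1 - 1/7) = 24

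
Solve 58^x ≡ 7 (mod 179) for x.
157

Baby-step giant-step with step n = ⌈√179⌉ = 14.
Baby steps 58^j mod 179 (j:value) for j=0..13: 0:1, 1:58, 2:142, 3:2, 4:116, 5:105, 6:4, 7:53, 8:31, 9:8, 10:106, 11:62, 12:16, 13:33.
Giant-step multiplier: 58^(-14) ≡ 58^(178-14) = 58^164 ≡ 13 (mod 179).
Giant steps γ_i = 7·13^i mod 179: γ_0=7, γ_1=91, γ_2=109, γ_3=164, γ_4=163, γ_5=150, γ_6=160, γ_7=111, γ_8=11, γ_9=143, γ_10=69, γ_11=2 (in table at j=3).
x = i·n + j = 11·14 + 3 = 157.
Check: 58^157 ≡ 7 (mod 179).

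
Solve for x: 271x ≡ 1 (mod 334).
53

gcd(271, 334) = 1, so the inverse exists.
Extended Euclidean algorithm on (334, 271):
334 = 1 × 271 + 63  ⟹  63 = (1)·334 + (-1)·271
271 = 4 × 63 + 19  ⟹  19 = (-4)·334 + (5)·271
63 = 3 × 19 + 6  ⟹  6 = (13)·334 + (-16)·271
19 = 3 × 6 + 1  ⟹  1 = (-43)·334 + (53)·271
So (53)·271 ≡ 1 (mod 334), i.e. 271^(-1) ≡ 53 (mod 334).
Check: 271 × 53 = 14363 ≡ 1 (mod 334)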